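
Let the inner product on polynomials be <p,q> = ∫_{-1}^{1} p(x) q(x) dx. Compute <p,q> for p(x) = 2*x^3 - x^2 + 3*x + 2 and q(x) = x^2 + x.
<p,q> = 56/15

Expand the product: p(x)·q(x) = 2*x^5 + x^4 + 2*x^3 + 5*x^2 + 2*x.
∫_{-1}^{1} of each monomial x^k gives [2/(k+1) if k even, 0 if k odd]. Integrating term-by-term (or equivalently evaluating the antiderivative F(x) = x^6/3 + x^5/5 + x^4/2 + 5*x^3/3 + x^2 at the endpoints):
  F(1) − F(−1) = 37/10 − (-1/30) = 56/15.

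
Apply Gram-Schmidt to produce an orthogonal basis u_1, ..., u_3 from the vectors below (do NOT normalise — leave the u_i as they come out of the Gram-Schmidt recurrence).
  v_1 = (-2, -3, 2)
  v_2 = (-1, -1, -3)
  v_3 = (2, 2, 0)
Orthogonal basis:
  u_1 = (-2, -3, 2)
  u_2 = (-19/17, -20/17, -49/17)
  u_3 = (11/31, -8/31, -1/31)

Apply the Gram-Schmidt recurrence
  u_1 = v_1
  u_i = v_i − Σ_{j<i} ((v_i · u_j) / (u_j · u_j)) · u_j.

Step by step this gives:
  u_1 = (-2, -3, 2)
  u_2 = (-19/17, -20/17, -49/17)
  u_3 = (11/31, -8/31, -1/31)

Orthogonality check:
  u_2 · u_1 = 0 (should be 0)
  u_3 · u_1 = 0 (should be 0)
  u_3 · u_2 = 0 (should be 0)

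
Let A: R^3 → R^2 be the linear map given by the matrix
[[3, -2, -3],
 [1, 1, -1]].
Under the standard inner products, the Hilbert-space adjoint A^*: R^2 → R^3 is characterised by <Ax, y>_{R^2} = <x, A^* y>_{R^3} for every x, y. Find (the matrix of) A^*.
A^* = A^T =
[[3, 1],
 [-2, 1],
 [-3, -1]]

For real matrices with standard dot products, the defining identity <Ax, y> = <x, A^* y> gives (Ax)^T y = x^T (A^*) y, i.e. x^T A^T y = x^T (A^*) y. Since this holds for all x, y, we must have A^* = A^T. Therefore
A^* =
[[3, 1],
 [-2, 1],
 [-3, -1]].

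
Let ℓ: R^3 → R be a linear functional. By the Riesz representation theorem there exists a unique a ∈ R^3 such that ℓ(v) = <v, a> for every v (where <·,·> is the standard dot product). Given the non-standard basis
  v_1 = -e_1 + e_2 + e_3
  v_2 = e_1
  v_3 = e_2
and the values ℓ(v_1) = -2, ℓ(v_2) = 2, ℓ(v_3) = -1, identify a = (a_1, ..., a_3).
a = (2, -1, 1)

Write a = (a_1, ..., a_3) in the standard basis. For each basis vector v_i, ℓ(v_i) = <v_i, a> is a linear equation in the a_j's. Collect the n equations into a matrix system V a = ℓ, where row i of V is v_i (expressed in the standard basis). Since V is invertible (lower-triangular with 1s on the diagonal, up to permutation), solve by back-substitution:
  V =
[[-1, 1, 1],
 [1, 0, 0],
 [0, 1, 0]]
  V a = (-2, 2, -1)
Solving gives a = (2, -1, 1).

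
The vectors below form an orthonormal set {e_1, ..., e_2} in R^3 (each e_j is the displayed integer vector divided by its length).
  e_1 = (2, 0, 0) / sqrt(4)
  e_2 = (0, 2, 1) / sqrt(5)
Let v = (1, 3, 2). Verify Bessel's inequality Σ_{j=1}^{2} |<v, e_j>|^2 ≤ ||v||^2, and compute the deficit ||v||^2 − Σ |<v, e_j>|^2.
Σ |<v, e_j>|^2 = 69/5; ||v||^2 = 14; deficit = 1/5

Write each e_j = u_j / sqrt(<u_j, u_j>) where u_j is the displayed integer vector. Then <v, e_j> = <v, u_j> / sqrt(<u_j, u_j>), so |<v, e_j>|^2 = <v, u_j>^2 / <u_j, u_j>.
Coefficients: <v, e_1> = 2/sqrt(4), <v, e_2> = 8/sqrt(5).
Square and sum: Σ |<v, e_j>|^2 = 69/5.
Compute ||v||^2 = v·v = 14.
Deficit = 14 − 69/5 = 1/5 ≥ 0, confirming Bessel's inequality. (The deficit equals ||v − Σ <v,e_j> e_j||^2, the squared distance from v to span{e_j}.)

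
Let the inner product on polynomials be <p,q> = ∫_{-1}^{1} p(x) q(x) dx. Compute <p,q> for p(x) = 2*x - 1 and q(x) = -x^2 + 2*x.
<p,q> = 10/3

Expand the product: p(x)·q(x) = -2*x^3 + 5*x^2 - 2*x.
∫_{-1}^{1} of each monomial x^k gives [2/(k+1) if k even, 0 if k odd]. Integrating term-by-term (or equivalently evaluating the antiderivative F(x) = -x^4/2 + 5*x^3/3 - x^2 at the endpoints):
  F(1) − F(−1) = 1/6 − (-19/6) = 10/3.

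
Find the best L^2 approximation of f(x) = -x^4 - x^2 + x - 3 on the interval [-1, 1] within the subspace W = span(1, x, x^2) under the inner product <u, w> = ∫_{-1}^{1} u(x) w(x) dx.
g(x) = -13*x^2/7 + x - 102/35

The best approximation g ∈ W is the orthogonal projection of f onto W. Writing g = a_0 + a_1 x + a_2 x^2, the coefficients solve the normal equations G · a = b where
  G_{ij} = <φ_i, φ_j> and b_i = <f, φ_i>, with φ_0 = 1, φ_1 = x, φ_2 = x^2.
G =
  [2, 0, 2/3]
  [0, 2/3, 0]
  [2/3, 0, 2/5],
b = (-106/15, 2/3, -94/35).
Solving gives a_0 = -102/35, a_1 = 1, a_2 = -13/7, so
  g(x) = -13*x^2/7 + x - 102/35.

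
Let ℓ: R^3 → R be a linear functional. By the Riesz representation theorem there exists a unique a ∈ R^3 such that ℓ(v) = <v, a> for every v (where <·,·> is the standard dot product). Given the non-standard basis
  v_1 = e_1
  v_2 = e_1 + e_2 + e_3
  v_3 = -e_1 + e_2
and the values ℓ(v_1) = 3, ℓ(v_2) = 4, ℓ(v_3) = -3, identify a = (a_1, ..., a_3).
a = (3, 0, 1)

Write a = (a_1, ..., a_3) in the standard basis. For each basis vector v_i, ℓ(v_i) = <v_i, a> is a linear equation in the a_j's. Collect the n equations into a matrix system V a = ℓ, where row i of V is v_i (expressed in the standard basis). Since V is invertible (lower-triangular with 1s on the diagonal, up to permutation), solve by back-substitution:
  V =
[[1, 0, 0],
 [1, 1, 1],
 [-1, 1, 0]]
  V a = (3, 4, -3)
Solving gives a = (3, 0, 1).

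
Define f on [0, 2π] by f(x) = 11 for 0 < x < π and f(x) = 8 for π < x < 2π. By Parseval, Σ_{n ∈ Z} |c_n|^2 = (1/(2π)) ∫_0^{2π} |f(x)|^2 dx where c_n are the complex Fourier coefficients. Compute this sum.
Σ |c_n|^2 = 185/2

Parseval equates the L^2 energy of f (normalised by 1/(2π)) with the ℓ^2 sum of its Fourier coefficients: (1/(2π)) ∫_0^{2π} |f|^2 = Σ |c_n|^2.
Compute the left side: (1/(2π)) [∫_0^π 11^2 dx + ∫_π^{2π} 8^2 dx] = (1/(2π)) · (121π + 64π) = (121 + 64)/2 = 185/2.
So Σ_{n ∈ Z} |c_n|^2 = 185/2.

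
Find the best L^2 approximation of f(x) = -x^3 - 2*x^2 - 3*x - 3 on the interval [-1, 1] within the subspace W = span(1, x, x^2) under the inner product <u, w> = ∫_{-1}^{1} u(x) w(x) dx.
g(x) = -2*x^2 - 18*x/5 - 3

The best approximation g ∈ W is the orthogonal projection of f onto W. Writing g = a_0 + a_1 x + a_2 x^2, the coefficients solve the normal equations G · a = b where
  G_{ij} = <φ_i, φ_j> and b_i = <f, φ_i>, with φ_0 = 1, φ_1 = x, φ_2 = x^2.
G =
  [2, 0, 2/3]
  [0, 2/3, 0]
  [2/3, 0, 2/5],
b = (-22/3, -12/5, -14/5).
Solving gives a_0 = -3, a_1 = -18/5, a_2 = -2, so
  g(x) = -2*x^2 - 18*x/5 - 3.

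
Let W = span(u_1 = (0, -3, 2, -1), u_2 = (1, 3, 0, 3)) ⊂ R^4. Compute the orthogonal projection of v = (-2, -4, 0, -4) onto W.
proj_W(v) = (-86/61, -246/61, -8/61, -254/61)

Set up U = [u_1 | ... | u_2] ∈ R^(4×2). The projector onto W = col(U) is P = U (U^T U)^(-1) U^T.
Compute U^T U =
  [14, -12]
  [-12, 19],
and U^T v = (16, -26).
Solve U^T U · c = U^T v for the coefficients: c = (-4/61, -86/61). The projection is proj_W(v) = U c.
Check: (v - proj_W(v)) · u_1 = 0  (should be 0).
Check: (v - proj_W(v)) · u_2 = 0  (should be 0).
Result: proj_W(v) = (-86/61, -246/61, -8/61, -254/61).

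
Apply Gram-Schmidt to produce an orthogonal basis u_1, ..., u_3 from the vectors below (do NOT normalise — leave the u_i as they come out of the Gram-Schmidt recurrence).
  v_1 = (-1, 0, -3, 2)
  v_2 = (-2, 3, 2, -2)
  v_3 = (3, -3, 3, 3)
Orthogonal basis:
  u_1 = (-1, 0, -3, 2)
  u_2 = (-18/7, 3, 2/7, -6/7)
  u_3 = (-36/115, 42/115, 234/115, 333/115)

Apply the Gram-Schmidt recurrence
  u_1 = v_1
  u_i = v_i − Σ_{j<i} ((v_i · u_j) / (u_j · u_j)) · u_j.

Step by step this gives:
  u_1 = (-1, 0, -3, 2)
  u_2 = (-18/7, 3, 2/7, -6/7)
  u_3 = (-36/115, 42/115, 234/115, 333/115)

Orthogonality check:
  u_2 · u_1 = 0 (should be 0)
  u_3 · u_1 = 0 (should be 0)
  u_3 · u_2 = 0 (should be 0)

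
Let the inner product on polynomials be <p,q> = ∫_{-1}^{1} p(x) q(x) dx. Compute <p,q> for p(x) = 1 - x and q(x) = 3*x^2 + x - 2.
<p,q> = -8/3

Expand the product: p(x)·q(x) = -3*x^3 + 2*x^2 + 3*x - 2.
∫_{-1}^{1} of each monomial x^k gives [2/(k+1) if k even, 0 if k odd]. Integrating term-by-term (or equivalently evaluating the antiderivative F(x) = -3*x^4/4 + 2*x^3/3 + 3*x^2/2 - 2*x at the endpoints):
  F(1) − F(−1) = -7/12 − (25/12) = -8/3.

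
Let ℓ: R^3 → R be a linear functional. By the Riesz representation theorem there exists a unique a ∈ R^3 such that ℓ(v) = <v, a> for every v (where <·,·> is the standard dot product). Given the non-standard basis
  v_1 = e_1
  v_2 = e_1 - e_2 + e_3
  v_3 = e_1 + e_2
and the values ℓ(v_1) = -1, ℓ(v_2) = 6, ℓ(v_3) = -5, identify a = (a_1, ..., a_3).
a = (-1, -4, 3)

Write a = (a_1, ..., a_3) in the standard basis. For each basis vector v_i, ℓ(v_i) = <v_i, a> is a linear equation in the a_j's. Collect the n equations into a matrix system V a = ℓ, where row i of V is v_i (expressed in the standard basis). Since V is invertible (lower-triangular with 1s on the diagonal, up to permutation), solve by back-substitution:
  V =
[[1, 0, 0],
 [1, -1, 1],
 [1, 1, 0]]
  V a = (-1, 6, -5)
Solving gives a = (-1, -4, 3).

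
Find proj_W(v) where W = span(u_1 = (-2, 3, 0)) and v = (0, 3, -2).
proj_W(v) = (-18/13, 27/13, 0)

Set up U = [u_1 | ... | u_1] ∈ R^(3×1). The projector onto W = col(U) is P = U (U^T U)^(-1) U^T.
Compute U^T U =
  [13],
and U^T v = (9).
Solve U^T U · c = U^T v for the coefficients: c = (9/13). The projection is proj_W(v) = U c.
Check: (v - proj_W(v)) · u_1 = 0  (should be 0).
Result: proj_W(v) = (-18/13, 27/13, 0).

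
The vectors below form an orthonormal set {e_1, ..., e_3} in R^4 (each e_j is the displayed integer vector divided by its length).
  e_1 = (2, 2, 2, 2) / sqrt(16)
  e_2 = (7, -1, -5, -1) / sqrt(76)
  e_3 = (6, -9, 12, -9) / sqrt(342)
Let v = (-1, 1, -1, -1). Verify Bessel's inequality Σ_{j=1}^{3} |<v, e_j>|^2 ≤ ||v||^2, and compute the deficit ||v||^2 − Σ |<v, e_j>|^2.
Σ |<v, e_j>|^2 = 2; ||v||^2 = 4; deficit = 2

Write each e_j = u_j / sqrt(<u_j, u_j>) where u_j is the displayed integer vector. Then <v, e_j> = <v, u_j> / sqrt(<u_j, u_j>), so |<v, e_j>|^2 = <v, u_j>^2 / <u_j, u_j>.
Coefficients: <v, e_1> = -4/sqrt(16), <v, e_2> = -2/sqrt(76), <v, e_3> = -18/sqrt(342).
Square and sum: Σ |<v, e_j>|^2 = 2.
Compute ||v||^2 = v·v = 4.
Deficit = 4 − 2 = 2 ≥ 0, confirming Bessel's inequality. (The deficit equals ||v − Σ <v,e_j> e_j||^2, the squared distance from v to span{e_j}.)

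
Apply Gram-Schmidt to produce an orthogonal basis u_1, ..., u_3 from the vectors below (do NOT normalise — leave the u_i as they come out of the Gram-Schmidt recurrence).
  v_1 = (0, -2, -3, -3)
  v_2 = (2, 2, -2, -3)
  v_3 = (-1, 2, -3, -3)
Orthogonal basis:
  u_1 = (0, -2, -3, -3)
  u_2 = (2, 3, -1/2, -3/2)
  u_3 = (-71/31, 456/341, -262/341, -42/341)

Apply the Gram-Schmidt recurrence
  u_1 = v_1
  u_i = v_i − Σ_{j<i} ((v_i · u_j) / (u_j · u_j)) · u_j.

Step by step this gives:
  u_1 = (0, -2, -3, -3)
  u_2 = (2, 3, -1/2, -3/2)
  u_3 = (-71/31, 456/341, -262/341, -42/341)

Orthogonality check:
  u_2 · u_1 = 0 (should be 0)
  u_3 · u_1 = 0 (should be 0)
  u_3 · u_2 = 0 (should be 0)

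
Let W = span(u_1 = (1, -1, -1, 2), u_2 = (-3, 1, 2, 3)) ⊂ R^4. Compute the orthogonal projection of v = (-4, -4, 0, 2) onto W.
proj_W(v) = (-202/161, 6/161, 104/161, 478/161)

Set up U = [u_1 | ... | u_2] ∈ R^(4×2). The projector onto W = col(U) is P = U (U^T U)^(-1) U^T.
Compute U^T U =
  [7, 0]
  [0, 23],
and U^T v = (4, 14).
Solve U^T U · c = U^T v for the coefficients: c = (4/7, 14/23). The projection is proj_W(v) = U c.
Check: (v - proj_W(v)) · u_1 = 0  (should be 0).
Check: (v - proj_W(v)) · u_2 = 0  (should be 0).
Result: proj_W(v) = (-202/161, 6/161, 104/161, 478/161).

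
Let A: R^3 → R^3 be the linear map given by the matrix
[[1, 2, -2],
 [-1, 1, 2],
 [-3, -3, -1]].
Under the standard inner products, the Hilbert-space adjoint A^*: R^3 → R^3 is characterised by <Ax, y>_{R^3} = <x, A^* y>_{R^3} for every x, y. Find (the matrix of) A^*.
A^* = A^T =
[[1, -1, -3],
 [2, 1, -3],
 [-2, 2, -1]]

For real matrices with standard dot products, the defining identity <Ax, y> = <x, A^* y> gives (Ax)^T y = x^T (A^*) y, i.e. x^T A^T y = x^T (A^*) y. Since this holds for all x, y, we must have A^* = A^T. Therefore
A^* =
[[1, -1, -3],
 [2, 1, -3],
 [-2, 2, -1]].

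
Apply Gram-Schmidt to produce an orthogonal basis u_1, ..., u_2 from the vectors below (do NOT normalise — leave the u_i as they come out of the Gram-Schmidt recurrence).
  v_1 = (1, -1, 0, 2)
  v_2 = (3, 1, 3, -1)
Orthogonal basis:
  u_1 = (1, -1, 0, 2)
  u_2 = (3, 1, 3, -1)

Apply the Gram-Schmidt recurrence
  u_1 = v_1
  u_i = v_i − Σ_{j<i} ((v_i · u_j) / (u_j · u_j)) · u_j.

Step by step this gives:
  u_1 = (1, -1, 0, 2)
  u_2 = (3, 1, 3, -1)

Orthogonality check:
  u_2 · u_1 = 0 (should be 0)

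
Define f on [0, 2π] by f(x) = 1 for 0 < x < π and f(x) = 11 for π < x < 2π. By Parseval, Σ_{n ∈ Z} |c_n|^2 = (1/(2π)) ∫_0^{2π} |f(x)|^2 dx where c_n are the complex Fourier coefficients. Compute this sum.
Σ |c_n|^2 = 61

Parseval equates the L^2 energy of f (normalised by 1/(2π)) with the ℓ^2 sum of its Fourier coefficients: (1/(2π)) ∫_0^{2π} |f|^2 = Σ |c_n|^2.
Compute the left side: (1/(2π)) [∫_0^π 1^2 dx + ∫_π^{2π} 11^2 dx] = (1/(2π)) · (1π + 121π) = (1 + 121)/2 = 61.
So Σ_{n ∈ Z} |c_n|^2 = 61.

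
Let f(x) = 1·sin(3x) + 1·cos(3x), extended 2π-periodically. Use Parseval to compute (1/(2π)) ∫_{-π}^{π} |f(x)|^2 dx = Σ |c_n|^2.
Σ |c_n|^2 = 1

Expand |f|^2 and use orthogonality of {sin(nx), cos(mx)} on [-π, π]:
  ∫_{-π}^{π} sin(nx)^2 dx = π, ∫ cos(mx)^2 dx = π, and cross terms integrate to 0.
So ∫_{-π}^{π} f(x)^2 dx = 1^2 · π + 1^2 · π = (1 + 1)π.
Divide by 2π: (1 + 1)/2 = 1.
By Parseval, this equals Σ |c_n|^2.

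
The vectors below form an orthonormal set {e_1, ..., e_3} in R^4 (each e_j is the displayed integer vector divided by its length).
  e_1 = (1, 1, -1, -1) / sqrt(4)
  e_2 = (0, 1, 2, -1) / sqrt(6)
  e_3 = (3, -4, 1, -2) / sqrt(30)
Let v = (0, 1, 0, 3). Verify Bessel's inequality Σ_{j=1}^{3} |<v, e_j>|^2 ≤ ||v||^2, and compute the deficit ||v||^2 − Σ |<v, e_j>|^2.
Σ |<v, e_j>|^2 = 5; ||v||^2 = 10; deficit = 5

Write each e_j = u_j / sqrt(<u_j, u_j>) where u_j is the displayed integer vector. Then <v, e_j> = <v, u_j> / sqrt(<u_j, u_j>), so |<v, e_j>|^2 = <v, u_j>^2 / <u_j, u_j>.
Coefficients: <v, e_1> = -2/sqrt(4), <v, e_2> = -2/sqrt(6), <v, e_3> = -10/sqrt(30).
Square and sum: Σ |<v, e_j>|^2 = 5.
Compute ||v||^2 = v·v = 10.
Deficit = 10 − 5 = 5 ≥ 0, confirming Bessel's inequality. (The deficit equals ||v − Σ <v,e_j> e_j||^2, the squared distance from v to span{e_j}.)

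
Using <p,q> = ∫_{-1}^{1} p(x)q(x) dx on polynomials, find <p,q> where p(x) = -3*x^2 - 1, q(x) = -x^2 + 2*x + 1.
<p,q> = -32/15

Expand the product: p(x)·q(x) = 3*x^4 - 6*x^3 - 2*x^2 - 2*x - 1.
∫_{-1}^{1} of each monomial x^k gives [2/(k+1) if k even, 0 if k odd]. Integrating term-by-term (or equivalently evaluating the antiderivative F(x) = 3*x^5/5 - 3*x^4/2 - 2*x^3/3 - x^2 - x at the endpoints):
  F(1) − F(−1) = -107/30 − (-43/30) = -32/15.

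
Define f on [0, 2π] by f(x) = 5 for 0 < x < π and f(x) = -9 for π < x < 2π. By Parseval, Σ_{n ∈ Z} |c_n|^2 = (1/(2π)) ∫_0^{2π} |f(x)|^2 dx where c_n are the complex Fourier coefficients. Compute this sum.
Σ |c_n|^2 = 53

Parseval equates the L^2 energy of f (normalised by 1/(2π)) with the ℓ^2 sum of its Fourier coefficients: (1/(2π)) ∫_0^{2π} |f|^2 = Σ |c_n|^2.
Compute the left side: (1/(2π)) [∫_0^π 5^2 dx + ∫_π^{2π} (-9)^2 dx] = (1/(2π)) · (25π + 81π) = (25 + 81)/2 = 53.
So Σ_{n ∈ Z} |c_n|^2 = 53.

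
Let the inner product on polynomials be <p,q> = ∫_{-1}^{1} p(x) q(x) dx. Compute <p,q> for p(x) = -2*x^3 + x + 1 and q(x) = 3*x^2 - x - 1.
<p,q> = 2/15

Expand the product: p(x)·q(x) = -6*x^5 + 2*x^4 + 5*x^3 + 2*x^2 - 2*x - 1.
∫_{-1}^{1} of each monomial x^k gives [2/(k+1) if k even, 0 if k odd]. Integrating term-by-term (or equivalently evaluating the antiderivative F(x) = -x^6 + 2*x^5/5 + 5*x^4/4 + 2*x^3/3 - x^2 - x at the endpoints):
  F(1) − F(−1) = -41/60 − (-49/60) = 2/15.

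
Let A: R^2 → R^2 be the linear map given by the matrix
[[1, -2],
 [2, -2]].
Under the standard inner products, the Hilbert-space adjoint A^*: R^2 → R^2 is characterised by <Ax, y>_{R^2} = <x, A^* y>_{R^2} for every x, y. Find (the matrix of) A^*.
A^* = A^T =
[[1, 2],
 [-2, -2]]

For real matrices with standard dot products, the defining identity <Ax, y> = <x, A^* y> gives (Ax)^T y = x^T (A^*) y, i.e. x^T A^T y = x^T (A^*) y. Since this holds for all x, y, we must have A^* = A^T. Therefore
A^* =
[[1, 2],
 [-2, -2]].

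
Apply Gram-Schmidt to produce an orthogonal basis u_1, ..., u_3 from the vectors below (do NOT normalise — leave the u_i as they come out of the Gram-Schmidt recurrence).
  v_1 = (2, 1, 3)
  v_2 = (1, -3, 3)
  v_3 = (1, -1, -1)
Orthogonal basis:
  u_1 = (2, 1, 3)
  u_2 = (-1/7, -25/7, 9/7)
  u_3 = (132/101, -33/101, -77/101)

Apply the Gram-Schmidt recurrence
  u_1 = v_1
  u_i = v_i − Σ_{j<i} ((v_i · u_j) / (u_j · u_j)) · u_j.

Step by step this gives:
  u_1 = (2, 1, 3)
  u_2 = (-1/7, -25/7, 9/7)
  u_3 = (132/101, -33/101, -77/101)

Orthogonality check:
  u_2 · u_1 = 0 (should be 0)
  u_3 · u_1 = 0 (should be 0)
  u_3 · u_2 = 0 (should be 0)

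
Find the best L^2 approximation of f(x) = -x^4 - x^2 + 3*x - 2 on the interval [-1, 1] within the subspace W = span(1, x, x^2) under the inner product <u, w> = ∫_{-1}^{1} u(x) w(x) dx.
g(x) = -13*x^2/7 + 3*x - 67/35

The best approximation g ∈ W is the orthogonal projection of f onto W. Writing g = a_0 + a_1 x + a_2 x^2, the coefficients solve the normal equations G · a = b where
  G_{ij} = <φ_i, φ_j> and b_i = <f, φ_i>, with φ_0 = 1, φ_1 = x, φ_2 = x^2.
G =
  [2, 0, 2/3]
  [0, 2/3, 0]
  [2/3, 0, 2/5],
b = (-76/15, 2, -212/105).
Solving gives a_0 = -67/35, a_1 = 3, a_2 = -13/7, so
  g(x) = -13*x^2/7 + 3*x - 67/35.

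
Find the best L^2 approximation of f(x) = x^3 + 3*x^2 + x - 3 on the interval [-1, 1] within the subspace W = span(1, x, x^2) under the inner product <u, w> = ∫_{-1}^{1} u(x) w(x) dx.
g(x) = 3*x^2 + 8*x/5 - 3

The best approximation g ∈ W is the orthogonal projection of f onto W. Writing g = a_0 + a_1 x + a_2 x^2, the coefficients solve the normal equations G · a = b where
  G_{ij} = <φ_i, φ_j> and b_i = <f, φ_i>, with φ_0 = 1, φ_1 = x, φ_2 = x^2.
G =
  [2, 0, 2/3]
  [0, 2/3, 0]
  [2/3, 0, 2/5],
b = (-4, 16/15, -4/5).
Solving gives a_0 = -3, a_1 = 8/5, a_2 = 3, so
  g(x) = 3*x^2 + 8*x/5 - 3.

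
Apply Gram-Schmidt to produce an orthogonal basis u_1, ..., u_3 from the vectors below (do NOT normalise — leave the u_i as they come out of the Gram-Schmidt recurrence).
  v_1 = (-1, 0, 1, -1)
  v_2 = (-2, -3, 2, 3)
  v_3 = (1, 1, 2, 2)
Orthogonal basis:
  u_1 = (-1, 0, 1, -1)
  u_2 = (-5/3, -3, 5/3, 10/3)
  u_3 = (78/77, 125/77, 153/77, 75/77)

Apply the Gram-Schmidt recurrence
  u_1 = v_1
  u_i = v_i − Σ_{j<i} ((v_i · u_j) / (u_j · u_j)) · u_j.

Step by step this gives:
  u_1 = (-1, 0, 1, -1)
  u_2 = (-5/3, -3, 5/3, 10/3)
  u_3 = (78/77, 125/77, 153/77, 75/77)

Orthogonality check:
  u_2 · u_1 = 0 (should be 0)
  u_3 · u_1 = 0 (should be 0)
  u_3 · u_2 = 0 (should be 0)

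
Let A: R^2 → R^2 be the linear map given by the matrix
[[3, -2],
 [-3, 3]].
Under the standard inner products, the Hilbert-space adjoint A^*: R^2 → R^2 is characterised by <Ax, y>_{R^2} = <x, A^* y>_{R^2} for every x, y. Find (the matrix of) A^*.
A^* = A^T =
[[3, -3],
 [-2, 3]]

For real matrices with standard dot products, the defining identity <Ax, y> = <x, A^* y> gives (Ax)^T y = x^T (A^*) y, i.e. x^T A^T y = x^T (A^*) y. Since this holds for all x, y, we must have A^* = A^T. Therefore
A^* =
[[3, -3],
 [-2, 3]].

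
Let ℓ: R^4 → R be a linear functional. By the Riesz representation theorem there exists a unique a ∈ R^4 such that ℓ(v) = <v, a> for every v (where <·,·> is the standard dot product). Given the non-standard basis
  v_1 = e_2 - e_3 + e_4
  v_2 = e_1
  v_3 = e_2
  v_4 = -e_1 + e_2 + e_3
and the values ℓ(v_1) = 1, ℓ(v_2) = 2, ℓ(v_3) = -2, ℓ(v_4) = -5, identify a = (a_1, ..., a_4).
a = (2, -2, -1, 2)

Write a = (a_1, ..., a_4) in the standard basis. For each basis vector v_i, ℓ(v_i) = <v_i, a> is a linear equation in the a_j's. Collect the n equations into a matrix system V a = ℓ, where row i of V is v_i (expressed in the standard basis). Since V is invertible (lower-triangular with 1s on the diagonal, up to permutation), solve by back-substitution:
  V =
[[0, 1, -1, 1],
 [1, 0, 0, 0],
 [0, 1, 0, 0],
 [-1, 1, 1, 0]]
  V a = (1, 2, -2, -5)
Solving gives a = (2, -2, -1, 2).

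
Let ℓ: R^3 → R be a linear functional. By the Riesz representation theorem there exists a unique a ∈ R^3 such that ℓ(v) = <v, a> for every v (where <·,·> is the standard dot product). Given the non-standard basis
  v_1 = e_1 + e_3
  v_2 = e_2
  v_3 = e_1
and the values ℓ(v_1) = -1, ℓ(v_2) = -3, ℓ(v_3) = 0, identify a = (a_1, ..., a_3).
a = (0, -3, -1)

Write a = (a_1, ..., a_3) in the standard basis. For each basis vector v_i, ℓ(v_i) = <v_i, a> is a linear equation in the a_j's. Collect the n equations into a matrix system V a = ℓ, where row i of V is v_i (expressed in the standard basis). Since V is invertible (lower-triangular with 1s on the diagonal, up to permutation), solve by back-substitution:
  V =
[[1, 0, 1],
 [0, 1, 0],
 [1, 0, 0]]
  V a = (-1, -3, 0)
Solving gives a = (0, -3, -1).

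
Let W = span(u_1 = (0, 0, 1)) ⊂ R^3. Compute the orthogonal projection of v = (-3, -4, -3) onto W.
proj_W(v) = (0, 0, -3)

Set up U = [u_1 | ... | u_1] ∈ R^(3×1). The projector onto W = col(U) is P = U (U^T U)^(-1) U^T.
Compute U^T U =
  [1],
and U^T v = (-3).
Solve U^T U · c = U^T v for the coefficients: c = (-3). The projection is proj_W(v) = U c.
Check: (v - proj_W(v)) · u_1 = 0  (should be 0).
Result: proj_W(v) = (0, 0, -3).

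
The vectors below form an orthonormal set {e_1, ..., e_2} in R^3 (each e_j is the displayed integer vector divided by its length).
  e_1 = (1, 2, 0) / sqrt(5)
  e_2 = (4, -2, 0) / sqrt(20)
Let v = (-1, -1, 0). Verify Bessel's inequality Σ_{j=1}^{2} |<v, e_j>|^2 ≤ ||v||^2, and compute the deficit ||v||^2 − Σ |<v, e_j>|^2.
Σ |<v, e_j>|^2 = 2; ||v||^2 = 2; deficit = 0

Write each e_j = u_j / sqrt(<u_j, u_j>) where u_j is the displayed integer vector. Then <v, e_j> = <v, u_j> / sqrt(<u_j, u_j>), so |<v, e_j>|^2 = <v, u_j>^2 / <u_j, u_j>.
Coefficients: <v, e_1> = -3/sqrt(5), <v, e_2> = -2/sqrt(20).
Square and sum: Σ |<v, e_j>|^2 = 2.
Compute ||v||^2 = v·v = 2.
Deficit = 2 − 2 = 0 ≥ 0, confirming Bessel's inequality. (The deficit equals ||v − Σ <v,e_j> e_j||^2, the squared distance from v to span{e_j}.)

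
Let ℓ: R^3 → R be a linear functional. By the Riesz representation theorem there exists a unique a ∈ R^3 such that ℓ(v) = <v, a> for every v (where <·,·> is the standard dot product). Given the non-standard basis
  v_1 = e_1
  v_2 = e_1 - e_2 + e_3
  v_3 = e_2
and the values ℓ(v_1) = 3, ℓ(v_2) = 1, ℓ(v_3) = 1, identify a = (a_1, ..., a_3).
a = (3, 1, -1)

Write a = (a_1, ..., a_3) in the standard basis. For each basis vector v_i, ℓ(v_i) = <v_i, a> is a linear equation in the a_j's. Collect the n equations into a matrix system V a = ℓ, where row i of V is v_i (expressed in the standard basis). Since V is invertible (lower-triangular with 1s on the diagonal, up to permutation), solve by back-substitution:
  V =
[[1, 0, 0],
 [1, -1, 1],
 [0, 1, 0]]
  V a = (3, 1, 1)
Solving gives a = (3, 1, -1).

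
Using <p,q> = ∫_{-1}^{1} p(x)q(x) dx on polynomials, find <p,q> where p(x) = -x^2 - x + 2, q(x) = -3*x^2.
<p,q> = -14/5

Expand the product: p(x)·q(x) = 3*x^4 + 3*x^3 - 6*x^2.
∫_{-1}^{1} of each monomial x^k gives [2/(k+1) if k even, 0 if k odd]. Integrating term-by-term (or equivalently evaluating the antiderivative F(x) = 3*x^5/5 + 3*x^4/4 - 2*x^3 at the endpoints):
  F(1) − F(−1) = -13/20 − (43/20) = -14/5.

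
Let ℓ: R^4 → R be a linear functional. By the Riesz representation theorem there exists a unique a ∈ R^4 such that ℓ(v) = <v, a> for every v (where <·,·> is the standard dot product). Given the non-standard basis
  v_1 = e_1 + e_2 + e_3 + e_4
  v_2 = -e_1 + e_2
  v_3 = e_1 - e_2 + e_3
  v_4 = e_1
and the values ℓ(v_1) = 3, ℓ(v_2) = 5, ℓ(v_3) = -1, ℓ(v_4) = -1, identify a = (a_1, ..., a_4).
a = (-1, 4, 4, -4)

Write a = (a_1, ..., a_4) in the standard basis. For each basis vector v_i, ℓ(v_i) = <v_i, a> is a linear equation in the a_j's. Collect the n equations into a matrix system V a = ℓ, where row i of V is v_i (expressed in the standard basis). Since V is invertible (lower-triangular with 1s on the diagonal, up to permutation), solve by back-substitution:
  V =
[[1, 1, 1, 1],
 [-1, 1, 0, 0],
 [1, -1, 1, 0],
 [1, 0, 0, 0]]
  V a = (3, 5, -1, -1)
Solving gives a = (-1, 4, 4, -4).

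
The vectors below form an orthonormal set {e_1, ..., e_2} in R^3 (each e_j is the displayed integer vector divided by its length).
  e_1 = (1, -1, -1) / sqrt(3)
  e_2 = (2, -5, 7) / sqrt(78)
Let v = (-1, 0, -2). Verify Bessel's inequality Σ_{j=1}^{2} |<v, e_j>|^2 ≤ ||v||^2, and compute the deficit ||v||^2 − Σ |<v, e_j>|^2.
Σ |<v, e_j>|^2 = 47/13; ||v||^2 = 5; deficit = 18/13

Write each e_j = u_j / sqrt(<u_j, u_j>) where u_j is the displayed integer vector. Then <v, e_j> = <v, u_j> / sqrt(<u_j, u_j>), so |<v, e_j>|^2 = <v, u_j>^2 / <u_j, u_j>.
Coefficients: <v, e_1> = 1/sqrt(3), <v, e_2> = -16/sqrt(78).
Square and sum: Σ |<v, e_j>|^2 = 47/13.
Compute ||v||^2 = v·v = 5.
Deficit = 5 − 47/13 = 18/13 ≥ 0, confirming Bessel's inequality. (The deficit equals ||v − Σ <v,e_j> e_j||^2, the squared distance from v to span{e_j}.)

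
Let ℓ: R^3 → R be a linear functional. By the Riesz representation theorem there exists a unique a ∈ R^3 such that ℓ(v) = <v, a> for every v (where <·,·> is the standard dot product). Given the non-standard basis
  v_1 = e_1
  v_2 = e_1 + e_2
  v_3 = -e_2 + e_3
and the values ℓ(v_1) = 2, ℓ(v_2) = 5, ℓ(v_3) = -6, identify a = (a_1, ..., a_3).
a = (2, 3, -3)

Write a = (a_1, ..., a_3) in the standard basis. For each basis vector v_i, ℓ(v_i) = <v_i, a> is a linear equation in the a_j's. Collect the n equations into a matrix system V a = ℓ, where row i of V is v_i (expressed in the standard basis). Since V is invertible (lower-triangular with 1s on the diagonal, up to permutation), solve by back-substitution:
  V =
[[1, 0, 0],
 [1, 1, 0],
 [0, -1, 1]]
  V a = (2, 5, -6)
Solving gives a = (2, 3, -3).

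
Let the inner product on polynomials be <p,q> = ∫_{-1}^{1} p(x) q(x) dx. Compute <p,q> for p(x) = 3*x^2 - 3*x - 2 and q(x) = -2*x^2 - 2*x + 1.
<p,q> = 34/15

Expand the product: p(x)·q(x) = -6*x^4 + 13*x^2 + x - 2.
∫_{-1}^{1} of each monomial x^k gives [2/(k+1) if k even, 0 if k odd]. Integrating term-by-term (or equivalently evaluating the antiderivative F(x) = -6*x^5/5 + 13*x^3/3 + x^2/2 - 2*x at the endpoints):
  F(1) − F(−1) = 49/30 − (-19/30) = 34/15.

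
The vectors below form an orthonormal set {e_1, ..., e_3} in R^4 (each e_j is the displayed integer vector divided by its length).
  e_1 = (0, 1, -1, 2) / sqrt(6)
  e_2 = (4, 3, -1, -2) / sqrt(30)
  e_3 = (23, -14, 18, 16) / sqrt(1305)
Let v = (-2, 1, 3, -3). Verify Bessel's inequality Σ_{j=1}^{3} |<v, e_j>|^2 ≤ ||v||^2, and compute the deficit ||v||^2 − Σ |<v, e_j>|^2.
Σ |<v, e_j>|^2 = 378/29; ||v||^2 = 23; deficit = 289/29

Write each e_j = u_j / sqrt(<u_j, u_j>) where u_j is the displayed integer vector. Then <v, e_j> = <v, u_j> / sqrt(<u_j, u_j>), so |<v, e_j>|^2 = <v, u_j>^2 / <u_j, u_j>.
Coefficients: <v, e_1> = -8/sqrt(6), <v, e_2> = -2/sqrt(30), <v, e_3> = -54/sqrt(1305).
Square and sum: Σ |<v, e_j>|^2 = 378/29.
Compute ||v||^2 = v·v = 23.
Deficit = 23 − 378/29 = 289/29 ≥ 0, confirming Bessel's inequality. (The deficit equals ||v − Σ <v,e_j> e_j||^2, the squared distance from v to span{e_j}.)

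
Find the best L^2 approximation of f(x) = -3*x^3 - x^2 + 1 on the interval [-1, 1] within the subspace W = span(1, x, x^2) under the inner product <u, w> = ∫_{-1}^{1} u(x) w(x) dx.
g(x) = -x^2 - 9*x/5 + 1

The best approximation g ∈ W is the orthogonal projection of f onto W. Writing g = a_0 + a_1 x + a_2 x^2, the coefficients solve the normal equations G · a = b where
  G_{ij} = <φ_i, φ_j> and b_i = <f, φ_i>, with φ_0 = 1, φ_1 = x, φ_2 = x^2.
G =
  [2, 0, 2/3]
  [0, 2/3, 0]
  [2/3, 0, 2/5],
b = (4/3, -6/5, 4/15).
Solving gives a_0 = 1, a_1 = -9/5, a_2 = -1, so
  g(x) = -x^2 - 9*x/5 + 1.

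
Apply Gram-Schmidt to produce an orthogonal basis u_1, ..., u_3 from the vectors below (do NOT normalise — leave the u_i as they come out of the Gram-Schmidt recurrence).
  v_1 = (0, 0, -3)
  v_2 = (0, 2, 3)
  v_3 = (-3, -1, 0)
Orthogonal basis:
  u_1 = (0, 0, -3)
  u_2 = (0, 2, 0)
  u_3 = (-3, 0, 0)

Apply the Gram-Schmidt recurrence
  u_1 = v_1
  u_i = v_i − Σ_{j<i} ((v_i · u_j) / (u_j · u_j)) · u_j.

Step by step this gives:
  u_1 = (0, 0, -3)
  u_2 = (0, 2, 0)
  u_3 = (-3, 0, 0)

Orthogonality check:
  u_2 · u_1 = 0 (should be 0)
  u_3 · u_1 = 0 (should be 0)
  u_3 · u_2 = 0 (should be 0)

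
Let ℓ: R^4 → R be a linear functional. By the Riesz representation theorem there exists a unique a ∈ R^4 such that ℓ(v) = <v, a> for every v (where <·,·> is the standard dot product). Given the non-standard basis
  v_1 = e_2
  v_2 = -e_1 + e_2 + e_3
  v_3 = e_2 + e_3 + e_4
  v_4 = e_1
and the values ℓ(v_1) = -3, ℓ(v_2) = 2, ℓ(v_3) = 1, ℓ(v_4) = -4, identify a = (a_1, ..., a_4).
a = (-4, -3, 1, 3)

Write a = (a_1, ..., a_4) in the standard basis. For each basis vector v_i, ℓ(v_i) = <v_i, a> is a linear equation in the a_j's. Collect the n equations into a matrix system V a = ℓ, where row i of V is v_i (expressed in the standard basis). Since V is invertible (lower-triangular with 1s on the diagonal, up to permutation), solve by back-substitution:
  V =
[[0, 1, 0, 0],
 [-1, 1, 1, 0],
 [0, 1, 1, 1],
 [1, 0, 0, 0]]
  V a = (-3, 2, 1, -4)
Solving gives a = (-4, -3, 1, 3).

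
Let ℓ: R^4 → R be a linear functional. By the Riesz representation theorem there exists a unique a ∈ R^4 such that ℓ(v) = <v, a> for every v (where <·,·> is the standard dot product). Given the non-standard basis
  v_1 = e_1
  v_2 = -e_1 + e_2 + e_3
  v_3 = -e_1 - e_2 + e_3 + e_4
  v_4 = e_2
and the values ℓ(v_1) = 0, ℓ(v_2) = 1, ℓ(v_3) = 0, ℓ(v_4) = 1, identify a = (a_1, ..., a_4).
a = (0, 1, 0, 1)

Write a = (a_1, ..., a_4) in the standard basis. For each basis vector v_i, ℓ(v_i) = <v_i, a> is a linear equation in the a_j's. Collect the n equations into a matrix system V a = ℓ, where row i of V is v_i (expressed in the standard basis). Since V is invertible (lower-triangular with 1s on the diagonal, up to permutation), solve by back-substitution:
  V =
[[1, 0, 0, 0],
 [-1, 1, 1, 0],
 [-1, -1, 1, 1],
 [0, 1, 0, 0]]
  V a = (0, 1, 0, 1)
Solving gives a = (0, 1, 0, 1).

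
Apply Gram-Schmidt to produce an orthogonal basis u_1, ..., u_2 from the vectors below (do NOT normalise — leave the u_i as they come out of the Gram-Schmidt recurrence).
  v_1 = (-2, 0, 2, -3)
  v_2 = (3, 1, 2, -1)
Orthogonal basis:
  u_1 = (-2, 0, 2, -3)
  u_2 = (53/17, 1, 32/17, -14/17)

Apply the Gram-Schmidt recurrence
  u_1 = v_1
  u_i = v_i − Σ_{j<i} ((v_i · u_j) / (u_j · u_j)) · u_j.

Step by step this gives:
  u_1 = (-2, 0, 2, -3)
  u_2 = (53/17, 1, 32/17, -14/17)

Orthogonality check:
  u_2 · u_1 = 0 (should be 0)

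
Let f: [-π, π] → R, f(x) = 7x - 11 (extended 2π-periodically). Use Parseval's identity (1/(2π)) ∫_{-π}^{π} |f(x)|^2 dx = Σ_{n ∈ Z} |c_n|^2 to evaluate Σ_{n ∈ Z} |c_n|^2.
Σ |c_n|^2 = 49π^2/3 + 121

Expand and integrate term by term over [-π, π]:
  ∫ (7x)^2 dx = 49·(2π^3/3); ∫ 2·7·(-11)·x dx = 0 (odd integrand); ∫ (-11)^2 dx = 121·2π.
So (1/(2π)) ∫_{-π}^{π} (7x - 11)^2 dx = 49π^2/3 + 121 = 49π^2/3 + 121.
Parseval ⇒ Σ |c_n|^2 = 49π^2/3 + 121.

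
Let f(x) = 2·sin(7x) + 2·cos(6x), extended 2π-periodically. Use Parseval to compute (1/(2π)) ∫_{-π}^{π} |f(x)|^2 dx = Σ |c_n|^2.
Σ |c_n|^2 = 4

Expand |f|^2 and use orthogonality of {sin(nx), cos(mx)} on [-π, π]:
  ∫_{-π}^{π} sin(nx)^2 dx = π, ∫ cos(mx)^2 dx = π, and cross terms integrate to 0.
So ∫_{-π}^{π} f(x)^2 dx = 2^2 · π + 2^2 · π = (4 + 4)π.
Divide by 2π: (4 + 4)/2 = 4.
By Parseval, this equals Σ |c_n|^2.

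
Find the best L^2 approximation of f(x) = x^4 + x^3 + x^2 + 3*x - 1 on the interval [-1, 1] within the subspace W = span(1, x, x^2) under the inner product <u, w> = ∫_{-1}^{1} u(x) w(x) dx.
g(x) = 13*x^2/7 + 18*x/5 - 38/35

The best approximation g ∈ W is the orthogonal projection of f onto W. Writing g = a_0 + a_1 x + a_2 x^2, the coefficients solve the normal equations G · a = b where
  G_{ij} = <φ_i, φ_j> and b_i = <f, φ_i>, with φ_0 = 1, φ_1 = x, φ_2 = x^2.
G =
  [2, 0, 2/3]
  [0, 2/3, 0]
  [2/3, 0, 2/5],
b = (-14/15, 12/5, 2/105).
Solving gives a_0 = -38/35, a_1 = 18/5, a_2 = 13/7, so
  g(x) = 13*x^2/7 + 18*x/5 - 38/35.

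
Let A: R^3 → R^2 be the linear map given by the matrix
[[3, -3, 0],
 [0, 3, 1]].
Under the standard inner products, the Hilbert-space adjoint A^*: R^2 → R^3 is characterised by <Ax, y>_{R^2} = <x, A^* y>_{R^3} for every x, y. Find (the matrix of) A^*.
A^* = A^T =
[[3, 0],
 [-3, 3],
 [0, 1]]

For real matrices with standard dot products, the defining identity <Ax, y> = <x, A^* y> gives (Ax)^T y = x^T (A^*) y, i.e. x^T A^T y = x^T (A^*) y. Since this holds for all x, y, we must have A^* = A^T. Therefore
A^* =
[[3, 0],
 [-3, 3],
 [0, 1]].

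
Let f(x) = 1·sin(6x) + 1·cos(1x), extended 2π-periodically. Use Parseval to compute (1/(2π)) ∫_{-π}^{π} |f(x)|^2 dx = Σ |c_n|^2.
Σ |c_n|^2 = 1

Expand |f|^2 and use orthogonality of {sin(nx), cos(mx)} on [-π, π]:
  ∫_{-π}^{π} sin(nx)^2 dx = π, ∫ cos(mx)^2 dx = π, and cross terms integrate to 0.
So ∫_{-π}^{π} f(x)^2 dx = 1^2 · π + 1^2 · π = (1 + 1)π.
Divide by 2π: (1 + 1)/2 = 1.
By Parseval, this equals Σ |c_n|^2.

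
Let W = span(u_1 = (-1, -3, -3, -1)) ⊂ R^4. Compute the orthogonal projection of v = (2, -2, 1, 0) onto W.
proj_W(v) = (-1/20, -3/20, -3/20, -1/20)

Set up U = [u_1 | ... | u_1] ∈ R^(4×1). The projector onto W = col(U) is P = U (U^T U)^(-1) U^T.
Compute U^T U =
  [20],
and U^T v = (1).
Solve U^T U · c = U^T v for the coefficients: c = (1/20). The projection is proj_W(v) = U c.
Check: (v - proj_W(v)) · u_1 = 0  (should be 0).
Result: proj_W(v) = (-1/20, -3/20, -3/20, -1/20).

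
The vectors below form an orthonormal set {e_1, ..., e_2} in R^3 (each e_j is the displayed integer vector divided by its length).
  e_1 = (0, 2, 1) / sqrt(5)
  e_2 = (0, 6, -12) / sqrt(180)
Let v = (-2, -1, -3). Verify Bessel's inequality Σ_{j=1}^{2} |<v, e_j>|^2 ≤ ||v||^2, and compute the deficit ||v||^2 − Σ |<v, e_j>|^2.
Σ |<v, e_j>|^2 = 10; ||v||^2 = 14; deficit = 4

Write each e_j = u_j / sqrt(<u_j, u_j>) where u_j is the displayed integer vector. Then <v, e_j> = <v, u_j> / sqrt(<u_j, u_j>), so |<v, e_j>|^2 = <v, u_j>^2 / <u_j, u_j>.
Coefficients: <v, e_1> = -5/sqrt(5), <v, e_2> = 30/sqrt(180).
Square and sum: Σ |<v, e_j>|^2 = 10.
Compute ||v||^2 = v·v = 14.
Deficit = 14 − 10 = 4 ≥ 0, confirming Bessel's inequality. (The deficit equals ||v − Σ <v,e_j> e_j||^2, the squared distance from v to span{e_j}.)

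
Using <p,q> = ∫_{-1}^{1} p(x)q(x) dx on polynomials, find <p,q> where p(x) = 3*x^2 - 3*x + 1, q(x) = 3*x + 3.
<p,q> = 6

Expand the product: p(x)·q(x) = 9*x^3 - 6*x + 3.
∫_{-1}^{1} of each monomial x^k gives [2/(k+1) if k even, 0 if k odd]. Integrating term-by-term (or equivalently evaluating the antiderivative F(x) = 9*x^4/4 - 3*x^2 + 3*x at the endpoints):
  F(1) − F(−1) = 9/4 − (-15/4) = 6.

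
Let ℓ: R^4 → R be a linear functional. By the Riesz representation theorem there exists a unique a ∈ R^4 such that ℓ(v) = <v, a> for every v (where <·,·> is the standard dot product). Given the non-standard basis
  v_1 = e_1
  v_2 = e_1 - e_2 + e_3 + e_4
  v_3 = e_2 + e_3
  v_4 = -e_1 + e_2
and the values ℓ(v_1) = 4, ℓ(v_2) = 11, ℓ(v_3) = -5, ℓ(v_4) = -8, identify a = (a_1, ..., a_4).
a = (4, -4, -1, 4)

Write a = (a_1, ..., a_4) in the standard basis. For each basis vector v_i, ℓ(v_i) = <v_i, a> is a linear equation in the a_j's. Collect the n equations into a matrix system V a = ℓ, where row i of V is v_i (expressed in the standard basis). Since V is invertible (lower-triangular with 1s on the diagonal, up to permutation), solve by back-substitution:
  V =
[[1, 0, 0, 0],
 [1, -1, 1, 1],
 [0, 1, 1, 0],
 [-1, 1, 0, 0]]
  V a = (4, 11, -5, -8)
Solving gives a = (4, -4, -1, 4).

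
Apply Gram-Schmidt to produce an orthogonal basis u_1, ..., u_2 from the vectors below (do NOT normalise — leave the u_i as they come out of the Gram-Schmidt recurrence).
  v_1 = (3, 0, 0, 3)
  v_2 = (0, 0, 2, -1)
Orthogonal basis:
  u_1 = (3, 0, 0, 3)
  u_2 = (1/2, 0, 2, -1/2)

Apply the Gram-Schmidt recurrence
  u_1 = v_1
  u_i = v_i − Σ_{j<i} ((v_i · u_j) / (u_j · u_j)) · u_j.

Step by step this gives:
  u_1 = (3, 0, 0, 3)
  u_2 = (1/2, 0, 2, -1/2)

Orthogonality check:
  u_2 · u_1 = 0 (should be 0)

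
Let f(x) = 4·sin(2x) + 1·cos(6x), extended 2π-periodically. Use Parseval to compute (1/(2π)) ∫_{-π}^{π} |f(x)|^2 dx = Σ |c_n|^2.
Σ |c_n|^2 = 17/2

Expand |f|^2 and use orthogonality of {sin(nx), cos(mx)} on [-π, π]:
  ∫_{-π}^{π} sin(nx)^2 dx = π, ∫ cos(mx)^2 dx = π, and cross terms integrate to 0.
So ∫_{-π}^{π} f(x)^2 dx = 4^2 · π + 1^2 · π = (16 + 1)π.
Divide by 2π: (16 + 1)/2 = 17/2.
By Parseval, this equals Σ |c_n|^2.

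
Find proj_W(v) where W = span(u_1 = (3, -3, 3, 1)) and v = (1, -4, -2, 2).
proj_W(v) = (33/28, -33/28, 33/28, 11/28)

Set up U = [u_1 | ... | u_1] ∈ R^(4×1). The projector onto W = col(U) is P = U (U^T U)^(-1) U^T.
Compute U^T U =
  [28],
and U^T v = (11).
Solve U^T U · c = U^T v for the coefficients: c = (11/28). The projection is proj_W(v) = U c.
Check: (v - proj_W(v)) · u_1 = 0  (should be 0).
Result: proj_W(v) = (33/28, -33/28, 33/28, 11/28).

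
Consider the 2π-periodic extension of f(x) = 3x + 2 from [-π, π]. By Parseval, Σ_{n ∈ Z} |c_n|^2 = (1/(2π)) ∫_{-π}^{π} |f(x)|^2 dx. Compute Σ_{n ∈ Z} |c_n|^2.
Σ |c_n|^2 = 3π^2 + 4

Expand and integrate term by term over [-π, π]:
  ∫ (3x)^2 dx = 9·(2π^3/3); ∫ 2·3·(2)·x dx = 0 (odd integrand); ∫ 2^2 dx = 4·2π.
So (1/(2π)) ∫_{-π}^{π} (3x + 2)^2 dx = 9π^2/3 + 4 = 3π^2 + 4.
Parseval ⇒ Σ |c_n|^2 = 3π^2 + 4.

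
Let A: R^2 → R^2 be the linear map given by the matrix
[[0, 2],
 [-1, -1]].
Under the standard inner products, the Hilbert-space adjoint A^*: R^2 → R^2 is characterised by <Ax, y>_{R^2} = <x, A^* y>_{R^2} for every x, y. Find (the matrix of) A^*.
A^* = A^T =
[[0, -1],
 [2, -1]]

For real matrices with standard dot products, the defining identity <Ax, y> = <x, A^* y> gives (Ax)^T y = x^T (A^*) y, i.e. x^T A^T y = x^T (A^*) y. Since this holds for all x, y, we must have A^* = A^T. Therefore
A^* =
[[0, -1],
 [2, -1]].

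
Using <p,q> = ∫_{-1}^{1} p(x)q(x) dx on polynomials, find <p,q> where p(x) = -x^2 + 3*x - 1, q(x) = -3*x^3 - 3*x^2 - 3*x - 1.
<p,q> = -56/15

Expand the product: p(x)·q(x) = 3*x^5 - 6*x^4 - 3*x^3 - 5*x^2 + 1.
∫_{-1}^{1} of each monomial x^k gives [2/(k+1) if k even, 0 if k odd]. Integrating term-by-term (or equivalently evaluating the antiderivative F(x) = x^6/2 - 6*x^5/5 - 3*x^4/4 - 5*x^3/3 + x at the endpoints):
  F(1) − F(−1) = -127/60 − (97/60) = -56/15.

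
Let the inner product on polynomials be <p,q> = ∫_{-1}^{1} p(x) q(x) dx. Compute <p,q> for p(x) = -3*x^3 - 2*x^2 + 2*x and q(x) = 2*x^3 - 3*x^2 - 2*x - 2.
<p,q> = 164/35

Expand the product: p(x)·q(x) = -6*x^6 + 5*x^5 + 16*x^4 + 4*x^3 - 4*x.
∫_{-1}^{1} of each monomial x^k gives [2/(k+1) if k even, 0 if k odd]. Integrating term-by-term (or equivalently evaluating the antiderivative F(x) = -6*x^7/7 + 5*x^6/6 + 16*x^5/5 + x^4 - 2*x^2 at the endpoints):
  F(1) − F(−1) = 457/210 − (-527/210) = 164/35.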